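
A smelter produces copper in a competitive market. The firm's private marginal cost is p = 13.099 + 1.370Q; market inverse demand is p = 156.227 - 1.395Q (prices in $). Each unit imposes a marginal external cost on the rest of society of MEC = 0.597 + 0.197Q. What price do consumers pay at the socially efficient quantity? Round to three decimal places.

Social marginal cost = private MC + MEC = 13.696 + 1.567Q.
Set SMC = demand: 13.696 + 1.567Q = 156.227 - 1.395Q → Q* = 48.1199.
Consumer price on the demand curve at Q*: 156.227 − 1.395×48.1199 = 89.0997.

P = $89.100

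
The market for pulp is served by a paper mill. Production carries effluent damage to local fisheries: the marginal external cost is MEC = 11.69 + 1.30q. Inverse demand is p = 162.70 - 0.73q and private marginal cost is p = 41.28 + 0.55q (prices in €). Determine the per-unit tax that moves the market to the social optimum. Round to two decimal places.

Social marginal cost = private MC + MEC = 52.97 + 1.85q.
Set SMC = demand: 52.97 + 1.85q = 162.70 - 0.73q → q* = 42.5310.
The Pigouvian tax equals MEC at q*: 11.69 + 1.30×42.5310 = 66.9803.

tax = €66.98 per unit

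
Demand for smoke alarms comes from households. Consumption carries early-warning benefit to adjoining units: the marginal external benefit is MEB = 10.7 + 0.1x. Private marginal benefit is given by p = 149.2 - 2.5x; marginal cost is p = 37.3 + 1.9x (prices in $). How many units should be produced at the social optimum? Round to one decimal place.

x* = 28.5

Social marginal benefit = demand + MEB = 159.9 - 2.4x.
Set SMB = MC: 159.9 - 2.4x = 37.3 + 1.9x → x* = 28.5116.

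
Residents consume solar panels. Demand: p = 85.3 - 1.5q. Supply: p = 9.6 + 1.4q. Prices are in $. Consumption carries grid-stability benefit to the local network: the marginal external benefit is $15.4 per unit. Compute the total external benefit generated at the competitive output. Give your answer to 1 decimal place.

Market equilibrium (private): 9.6 + 1.4q = 85.3 - 1.5q → q_m = 26.1034.
Total external benefit = MEB × q_m = 15.4 × 26.1034 = 401.9924.

$402.0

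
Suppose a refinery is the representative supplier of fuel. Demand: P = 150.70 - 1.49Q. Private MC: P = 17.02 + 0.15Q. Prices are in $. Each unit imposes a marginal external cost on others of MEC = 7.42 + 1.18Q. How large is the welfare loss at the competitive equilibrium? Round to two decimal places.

DWL = $1903.17

Market equilibrium (private): 17.02 + 0.15Q = 150.70 - 1.49Q → Q_m = 81.5122.
Social marginal cost = private MC + MEC = 24.44 + 1.33Q.
Set SMC = demand: 24.44 + 1.33Q = 150.70 - 1.49Q → Q* = 44.7730.
The loss is the area between SMC and demand from Q* to Q_m; with linear curves that's a triangle of height MEC(Q_m).
DWL = ½ × 36.7392 × 103.6044 = 1903.1714.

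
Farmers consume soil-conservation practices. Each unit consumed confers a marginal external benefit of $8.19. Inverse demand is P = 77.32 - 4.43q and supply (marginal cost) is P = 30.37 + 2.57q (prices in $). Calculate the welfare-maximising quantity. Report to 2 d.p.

Social marginal benefit = demand + MEB = 85.51 - 4.43q.
Set SMB = MC: 85.51 - 4.43q = 30.37 + 2.57q → q* = 7.8771.

q* = 7.88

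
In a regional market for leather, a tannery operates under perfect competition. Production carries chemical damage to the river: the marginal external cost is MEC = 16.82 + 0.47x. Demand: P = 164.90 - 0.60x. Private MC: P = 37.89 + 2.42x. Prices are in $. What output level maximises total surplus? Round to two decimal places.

Social marginal cost = private MC + MEC = 54.71 + 2.89x.
Set SMC = demand: 54.71 + 2.89x = 164.90 - 0.60x → x* = 31.5731.

x* = 31.57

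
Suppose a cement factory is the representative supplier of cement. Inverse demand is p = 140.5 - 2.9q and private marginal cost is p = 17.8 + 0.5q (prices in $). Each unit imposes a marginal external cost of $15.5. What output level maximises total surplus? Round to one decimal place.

Social marginal cost = private MC + MEC = 33.3 + 0.5q.
Set SMC = demand: 33.3 + 0.5q = 140.5 - 2.9q → q* = 31.5294.

q* = 31.5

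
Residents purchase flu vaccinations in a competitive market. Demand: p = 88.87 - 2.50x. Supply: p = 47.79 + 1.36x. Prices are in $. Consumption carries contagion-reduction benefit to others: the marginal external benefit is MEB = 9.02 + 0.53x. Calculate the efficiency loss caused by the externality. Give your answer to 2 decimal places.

DWL = $32.27

Market equilibrium (private): 47.79 + 1.36x = 88.87 - 2.50x → x_m = 10.6425.
Social marginal benefit = demand + MEB = 97.89 - 1.97x.
Set SMB = MC: 97.89 - 1.97x = 47.79 + 1.36x → x* = 15.0450.
The loss is the area between SMB and MC from x* to x_m; with linear curves that's a triangle of height MEB(x_m).
DWL = ½ × 4.4025 × 14.6605 = 32.2714.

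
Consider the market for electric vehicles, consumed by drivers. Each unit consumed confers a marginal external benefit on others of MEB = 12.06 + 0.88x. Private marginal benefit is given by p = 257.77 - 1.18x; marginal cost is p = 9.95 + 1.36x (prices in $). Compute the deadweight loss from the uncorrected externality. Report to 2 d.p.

Market equilibrium (private): 9.95 + 1.36x = 257.77 - 1.18x → x_m = 97.5669.
Social marginal benefit = demand + MEB = 269.83 - 0.30x.
Set SMB = MC: 269.83 - 0.30x = 9.95 + 1.36x → x* = 156.5542.
Between x* and x_m the wedge SMB − MC runs linearly from 0 to MEB(x_m), so the loss is a triangle.
DWL = ½ × 58.9873 × 97.9189 = 2887.9858.

DWL = $2887.99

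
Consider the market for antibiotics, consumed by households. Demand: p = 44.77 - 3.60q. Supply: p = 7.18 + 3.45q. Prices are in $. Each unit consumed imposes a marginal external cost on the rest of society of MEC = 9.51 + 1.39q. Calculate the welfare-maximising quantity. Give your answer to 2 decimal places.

q* = 3.33

Social marginal benefit = demand − MEC = 35.26 - 4.99q.
Set SMB = MC: 35.26 - 4.99q = 7.18 + 3.45q → q* = 3.3270.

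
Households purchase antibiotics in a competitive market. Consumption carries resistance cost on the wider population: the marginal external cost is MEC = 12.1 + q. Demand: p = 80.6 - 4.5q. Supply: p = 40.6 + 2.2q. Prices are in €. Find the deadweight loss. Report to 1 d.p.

Market equilibrium (private): 40.6 + 2.2q = 80.6 - 4.5q → q_m = 5.9701.
Social marginal benefit = demand − MEC = 68.5 - 5.5q.
Set SMB = MC: 68.5 - 5.5q = 40.6 + 2.2q → q* = 3.6234.
The loss is the area between SMB and MC from q* to q_m; with linear curves that's a triangle of height MEC(q_m).
DWL = ½ × 2.3467 × 18.0701 = 21.2026.

DWL = €21.2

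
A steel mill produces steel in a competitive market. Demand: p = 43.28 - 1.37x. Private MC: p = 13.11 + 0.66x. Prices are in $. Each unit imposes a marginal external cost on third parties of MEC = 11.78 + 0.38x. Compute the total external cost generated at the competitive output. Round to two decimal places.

Market equilibrium (private): 13.11 + 0.66x = 43.28 - 1.37x → x_m = 14.8621.
Total external cost = ∫₀^{x_m} (11.78 + 0.38x) dx = 11.78×14.8621 + ½×0.38×14.8621² = 217.0431.

$217.04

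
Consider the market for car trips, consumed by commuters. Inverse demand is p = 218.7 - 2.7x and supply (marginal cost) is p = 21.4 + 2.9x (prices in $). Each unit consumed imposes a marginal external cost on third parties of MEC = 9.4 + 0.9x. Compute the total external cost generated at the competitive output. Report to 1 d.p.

$889.8

Market equilibrium (private): 21.4 + 2.9x = 218.7 - 2.7x → x_m = 35.2321.
Total external cost = ∫₀^{x_m} (9.4 + 0.9x) dx = 9.4×35.2321 + ½×0.9×35.2321² = 889.7671.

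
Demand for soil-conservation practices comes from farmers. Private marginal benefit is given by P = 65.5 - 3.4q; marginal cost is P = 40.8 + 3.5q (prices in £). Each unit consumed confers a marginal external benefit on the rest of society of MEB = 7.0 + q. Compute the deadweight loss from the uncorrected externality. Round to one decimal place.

Market equilibrium (private): 40.8 + 3.5q = 65.5 - 3.4q → q_m = 3.5797.
Social marginal benefit = demand + MEB = 72.5 - 2.4q.
Set SMB = MC: 72.5 - 2.4q = 40.8 + 3.5q → q* = 5.3729.
The welfare-loss triangle has base |q_m − q*| and height MEB(q_m) (the vertical gap between SMB and MC is zero at q* and MEB at q_m).
DWL = ½ × 1.7932 × 10.5797 = 9.4858.

DWL = £9.5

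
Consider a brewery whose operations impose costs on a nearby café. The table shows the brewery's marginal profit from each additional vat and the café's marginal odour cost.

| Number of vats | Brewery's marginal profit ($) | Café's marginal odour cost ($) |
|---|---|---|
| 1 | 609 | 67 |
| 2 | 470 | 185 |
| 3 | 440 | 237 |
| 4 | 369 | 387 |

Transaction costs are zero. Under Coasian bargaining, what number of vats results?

3

Bargaining reaches the level where marginal profit last exceeds marginal odour cost.
That holds through level 3 (440 ≥ 237) but not at 4 (369 < 387).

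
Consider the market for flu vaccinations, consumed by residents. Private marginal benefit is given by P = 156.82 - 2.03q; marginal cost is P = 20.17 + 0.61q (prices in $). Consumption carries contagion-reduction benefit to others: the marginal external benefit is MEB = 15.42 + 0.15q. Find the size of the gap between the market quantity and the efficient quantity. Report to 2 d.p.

Market equilibrium (private): 20.17 + 0.61q = 156.82 - 2.03q → q_m = 51.7614.
Social marginal benefit = demand + MEB = 172.24 - 1.88q.
Set SMB = MC: 172.24 - 1.88q = 20.17 + 0.61q → q* = 61.0723.
Gap = |51.7614 − 61.0723| = 9.3109.

9.31 units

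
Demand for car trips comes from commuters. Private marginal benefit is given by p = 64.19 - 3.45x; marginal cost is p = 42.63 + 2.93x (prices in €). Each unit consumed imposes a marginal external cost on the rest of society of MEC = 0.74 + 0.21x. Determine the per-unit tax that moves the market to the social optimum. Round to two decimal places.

tax = €1.40 per unit

Social marginal benefit = demand − MEC = 63.45 - 3.66x.
Set SMB = MC: 63.45 - 3.66x = 42.63 + 2.93x → x* = 3.1593.
The Pigouvian tax equals MEC at x*: 0.74 + 0.21×3.1593 = 1.4035.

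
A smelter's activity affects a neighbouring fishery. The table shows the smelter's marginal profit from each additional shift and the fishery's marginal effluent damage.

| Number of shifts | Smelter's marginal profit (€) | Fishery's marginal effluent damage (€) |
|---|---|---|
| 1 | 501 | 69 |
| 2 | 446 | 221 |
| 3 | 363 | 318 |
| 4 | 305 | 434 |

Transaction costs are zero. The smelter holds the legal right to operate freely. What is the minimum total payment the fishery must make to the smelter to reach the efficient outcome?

€305

Left alone the smelter would choose level 4 (marginal profit stays positive).
Efficient level: k* = 3 (marginal profit ≥ marginal effluent damage through 3).
The fishery must at least cover the smelter's forgone profit from cutting 4→3: 305 = 305.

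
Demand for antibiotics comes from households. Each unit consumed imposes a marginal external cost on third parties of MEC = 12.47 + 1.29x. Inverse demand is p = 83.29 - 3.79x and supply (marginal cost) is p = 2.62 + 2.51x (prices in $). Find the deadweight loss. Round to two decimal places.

DWL = $55.36

Market equilibrium (private): 2.62 + 2.51x = 83.29 - 3.79x → x_m = 12.8048.
Social marginal benefit = demand − MEC = 70.82 - 5.08x.
Set SMB = MC: 70.82 - 5.08x = 2.62 + 2.51x → x* = 8.9855.
Height of the DWL triangle at x_m is MC(x_m) − SMB(x_m) = MEC(x_m) = 28.9881.
DWL = ½ × 3.8193 × 28.9881 = 55.3571.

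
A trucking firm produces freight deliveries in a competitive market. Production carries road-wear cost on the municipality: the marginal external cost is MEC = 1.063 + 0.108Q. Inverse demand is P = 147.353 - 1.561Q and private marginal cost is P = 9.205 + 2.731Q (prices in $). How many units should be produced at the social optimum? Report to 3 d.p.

Q* = 31.156

Social marginal cost = private MC + MEC = 10.268 + 2.839Q.
Set SMC = demand: 10.268 + 2.839Q = 147.353 - 1.561Q → Q* = 31.1557.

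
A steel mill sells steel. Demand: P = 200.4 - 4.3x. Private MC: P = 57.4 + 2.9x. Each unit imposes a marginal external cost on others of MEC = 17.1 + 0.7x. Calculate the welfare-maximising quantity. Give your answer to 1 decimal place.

x* = 15.9

Social marginal cost = private MC + MEC = 74.5 + 3.6x.
Set SMC = demand: 74.5 + 3.6x = 200.4 - 4.3x → x* = 15.9367.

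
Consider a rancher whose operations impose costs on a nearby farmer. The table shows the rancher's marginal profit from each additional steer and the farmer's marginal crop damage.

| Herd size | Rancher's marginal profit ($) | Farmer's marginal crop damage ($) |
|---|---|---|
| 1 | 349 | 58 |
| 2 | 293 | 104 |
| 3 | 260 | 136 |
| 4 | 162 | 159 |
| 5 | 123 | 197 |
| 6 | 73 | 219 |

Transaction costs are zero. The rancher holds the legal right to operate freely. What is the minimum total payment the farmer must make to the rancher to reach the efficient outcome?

$196

Left alone the rancher would choose level 6 (marginal profit stays positive).
Efficient level: k* = 4 (marginal profit ≥ marginal crop damage through 4).
The farmer must at least cover the rancher's forgone profit from cutting 6→4: 123 + 73 = 196.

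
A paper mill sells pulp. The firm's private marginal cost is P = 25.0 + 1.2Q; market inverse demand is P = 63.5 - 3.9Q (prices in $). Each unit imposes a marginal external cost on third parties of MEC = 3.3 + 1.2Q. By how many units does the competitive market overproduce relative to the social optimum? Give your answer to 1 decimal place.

Market equilibrium (private): 25.0 + 1.2Q = 63.5 - 3.9Q → Q_m = 7.5490.
Social marginal cost = private MC + MEC = 28.3 + 2.4Q.
Set SMC = demand: 28.3 + 2.4Q = 63.5 - 3.9Q → Q* = 5.5873.
Gap = |7.5490 − 5.5873| = 1.9617.

2.0 units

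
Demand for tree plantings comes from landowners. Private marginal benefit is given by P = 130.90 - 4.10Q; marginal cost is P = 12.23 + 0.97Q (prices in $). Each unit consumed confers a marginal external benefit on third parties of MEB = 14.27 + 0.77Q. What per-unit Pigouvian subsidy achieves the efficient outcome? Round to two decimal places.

Social marginal benefit = demand + MEB = 145.17 - 3.33Q.
Set SMB = MC: 145.17 - 3.33Q = 12.23 + 0.97Q → Q* = 30.9163.
The Pigouvian subsidy equals MEB at Q*: 14.27 + 0.77×30.9163 = 38.0756.

subsidy = $38.08 per unit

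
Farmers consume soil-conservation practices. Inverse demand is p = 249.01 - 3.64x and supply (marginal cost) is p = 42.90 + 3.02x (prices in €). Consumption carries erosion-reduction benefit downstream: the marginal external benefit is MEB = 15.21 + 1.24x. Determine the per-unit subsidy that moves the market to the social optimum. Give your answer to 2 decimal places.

Social marginal benefit = demand + MEB = 264.22 - 2.40x.
Set SMB = MC: 264.22 - 2.40x = 42.90 + 3.02x → x* = 40.8339.
The Pigouvian subsidy equals MEB at x*: 15.21 + 1.24×40.8339 = 65.8440.

subsidy = €65.84 per unit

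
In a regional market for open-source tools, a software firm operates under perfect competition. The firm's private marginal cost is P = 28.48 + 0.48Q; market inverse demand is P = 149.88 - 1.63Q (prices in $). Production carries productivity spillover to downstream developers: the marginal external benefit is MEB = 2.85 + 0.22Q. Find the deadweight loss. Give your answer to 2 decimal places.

DWL = $63.62

Market equilibrium (private): 28.48 + 0.48Q = 149.88 - 1.63Q → Q_m = 57.5355.
Social marginal cost = private MC − MEB = 25.63 + 0.26Q.
Set SMC = demand: 25.63 + 0.26Q = 149.88 - 1.63Q → Q* = 65.7407.
The welfare-loss triangle has base |Q_m − Q*| and height MEB(Q_m) (the vertical gap between SMC and demand is zero at Q* and MEB at Q_m).
DWL = ½ × 8.2052 × 15.5078 = 63.6223.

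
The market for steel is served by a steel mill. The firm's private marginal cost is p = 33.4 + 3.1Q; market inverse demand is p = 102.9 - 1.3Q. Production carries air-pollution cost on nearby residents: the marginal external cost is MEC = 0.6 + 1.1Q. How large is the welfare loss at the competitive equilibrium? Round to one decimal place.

Market equilibrium (private): 33.4 + 3.1Q = 102.9 - 1.3Q → Q_m = 15.7955.
Social marginal cost = private MC + MEC = 34.0 + 4.2Q.
Set SMC = demand: 34.0 + 4.2Q = 102.9 - 1.3Q → Q* = 12.5273.
The loss is the area between SMC and demand from Q* to Q_m; with linear curves that's a triangle of height MEC(Q_m).
DWL = ½ × 3.2682 × 17.9750 = 29.3729.

DWL = 29.4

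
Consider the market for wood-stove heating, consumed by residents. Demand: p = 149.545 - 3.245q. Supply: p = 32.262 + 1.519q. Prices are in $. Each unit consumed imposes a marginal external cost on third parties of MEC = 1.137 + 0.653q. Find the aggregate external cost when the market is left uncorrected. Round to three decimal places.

$225.875

Market equilibrium (private): 32.262 + 1.519q = 149.545 - 3.245q → q_m = 24.6186.
Total external cost = ∫₀^{q_m} (1.137 + 0.653q) dq = 1.137×24.6186 + ½×0.653×24.6186² = 225.8750.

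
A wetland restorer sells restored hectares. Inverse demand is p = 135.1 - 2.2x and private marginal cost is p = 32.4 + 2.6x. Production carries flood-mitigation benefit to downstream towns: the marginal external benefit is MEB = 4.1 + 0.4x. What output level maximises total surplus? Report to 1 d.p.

Social marginal cost = private MC − MEB = 28.3 + 2.2x.
Set SMC = demand: 28.3 + 2.2x = 135.1 - 2.2x → x* = 24.2727.

x* = 24.3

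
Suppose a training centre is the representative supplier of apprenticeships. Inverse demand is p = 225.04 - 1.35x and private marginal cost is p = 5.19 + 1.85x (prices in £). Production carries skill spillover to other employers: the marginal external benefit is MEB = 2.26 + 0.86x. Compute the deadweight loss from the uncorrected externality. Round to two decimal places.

DWL = £804.10

Market equilibrium (private): 5.19 + 1.85x = 225.04 - 1.35x → x_m = 68.7031.
Social marginal cost = private MC − MEB = 2.93 + 0.99x.
Set SMC = demand: 2.93 + 0.99x = 225.04 - 1.35x → x* = 94.9188.
Height of the DWL triangle at x_m is demand(x_m) − SMC(x_m) = MEB(x_m) = 61.3447.
DWL = ½ × 26.2157 × 61.3447 = 804.0971.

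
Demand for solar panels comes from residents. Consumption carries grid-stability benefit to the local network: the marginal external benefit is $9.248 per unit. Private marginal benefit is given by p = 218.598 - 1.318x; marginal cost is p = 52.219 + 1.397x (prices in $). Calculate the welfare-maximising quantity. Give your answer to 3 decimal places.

Social marginal benefit = demand + MEB = 227.846 - 1.318x.
Set SMB = MC: 227.846 - 1.318x = 52.219 + 1.397x → x* = 64.6877.

x* = 64.688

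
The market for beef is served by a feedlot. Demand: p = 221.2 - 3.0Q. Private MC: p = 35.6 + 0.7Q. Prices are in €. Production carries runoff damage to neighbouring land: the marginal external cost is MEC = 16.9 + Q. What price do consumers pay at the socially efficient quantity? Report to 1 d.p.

P = €113.5

Social marginal cost = private MC + MEC = 52.5 + 1.7Q.
Set SMC = demand: 52.5 + 1.7Q = 221.2 - 3.0Q → Q* = 35.8936.
Consumer price on the demand curve at Q*: 221.2 − 3.0×35.8936 = 113.5192.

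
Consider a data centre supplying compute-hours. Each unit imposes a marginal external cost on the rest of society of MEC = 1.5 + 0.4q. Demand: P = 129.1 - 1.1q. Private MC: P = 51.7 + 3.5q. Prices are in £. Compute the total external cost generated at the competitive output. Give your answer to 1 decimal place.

£81.9

Market equilibrium (private): 51.7 + 3.5q = 129.1 - 1.1q → q_m = 16.8261.
Total external cost = ∫₀^{q_m} (1.5 + 0.4q) dq = 1.5×16.8261 + ½×0.4×16.8261² = 81.8627.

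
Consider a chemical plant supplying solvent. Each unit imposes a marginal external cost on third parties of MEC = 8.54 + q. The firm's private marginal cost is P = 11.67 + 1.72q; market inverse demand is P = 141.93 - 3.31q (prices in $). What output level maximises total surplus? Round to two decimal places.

Social marginal cost = private MC + MEC = 20.21 + 2.72q.
Set SMC = demand: 20.21 + 2.72q = 141.93 - 3.31q → q* = 20.1857.

q* = 20.19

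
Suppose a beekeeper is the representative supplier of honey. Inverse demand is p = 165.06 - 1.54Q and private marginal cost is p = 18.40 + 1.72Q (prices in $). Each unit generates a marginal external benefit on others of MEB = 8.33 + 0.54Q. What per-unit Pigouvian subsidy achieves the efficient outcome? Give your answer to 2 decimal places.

subsidy = $39.10 per unit

Social marginal cost = private MC − MEB = 10.07 + 1.18Q.
Set SMC = demand: 10.07 + 1.18Q = 165.06 - 1.54Q → Q* = 56.9816.
The Pigouvian subsidy equals MEB at Q*: 8.33 + 0.54×56.9816 = 39.1001.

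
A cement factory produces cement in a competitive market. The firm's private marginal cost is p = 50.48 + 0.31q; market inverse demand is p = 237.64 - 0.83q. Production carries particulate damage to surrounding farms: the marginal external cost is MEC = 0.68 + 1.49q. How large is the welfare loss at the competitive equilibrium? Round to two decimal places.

DWL = 11439.69

Market equilibrium (private): 50.48 + 0.31q = 237.64 - 0.83q → q_m = 164.1754.
Social marginal cost = private MC + MEC = 51.16 + 1.80q.
Set SMC = demand: 51.16 + 1.80q = 237.64 - 0.83q → q* = 70.9049.
Between q* and q_m the wedge SMC − demand runs linearly from 0 to MEC(q_m), so the loss is a triangle.
DWL = ½ × 93.2705 × 245.3014 = 11439.6921.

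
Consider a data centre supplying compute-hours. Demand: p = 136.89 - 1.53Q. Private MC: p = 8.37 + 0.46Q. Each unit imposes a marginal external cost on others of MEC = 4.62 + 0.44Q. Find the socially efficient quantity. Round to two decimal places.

Q* = 50.99

Social marginal cost = private MC + MEC = 12.99 + 0.90Q.
Set SMC = demand: 12.99 + 0.90Q = 136.89 - 1.53Q → Q* = 50.9877.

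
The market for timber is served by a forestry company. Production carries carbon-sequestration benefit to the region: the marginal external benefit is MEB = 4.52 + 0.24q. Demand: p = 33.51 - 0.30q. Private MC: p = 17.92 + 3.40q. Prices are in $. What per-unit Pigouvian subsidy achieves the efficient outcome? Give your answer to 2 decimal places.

subsidy = $5.91 per unit

Social marginal cost = private MC − MEB = 13.40 + 3.16q.
Set SMC = demand: 13.40 + 3.16q = 33.51 - 0.30q → q* = 5.8121.
The Pigouvian subsidy equals MEB at q*: 4.52 + 0.24×5.8121 = 5.9149.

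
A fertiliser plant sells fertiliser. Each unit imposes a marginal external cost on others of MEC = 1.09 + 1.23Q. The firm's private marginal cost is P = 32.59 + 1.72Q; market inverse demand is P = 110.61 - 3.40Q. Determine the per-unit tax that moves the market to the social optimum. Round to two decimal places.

tax = 15.99 per unit

Social marginal cost = private MC + MEC = 33.68 + 2.95Q.
Set SMC = demand: 33.68 + 2.95Q = 110.61 - 3.40Q → Q* = 12.1150.
The Pigouvian tax equals MEC at Q*: 1.09 + 1.23×12.1150 = 15.9915.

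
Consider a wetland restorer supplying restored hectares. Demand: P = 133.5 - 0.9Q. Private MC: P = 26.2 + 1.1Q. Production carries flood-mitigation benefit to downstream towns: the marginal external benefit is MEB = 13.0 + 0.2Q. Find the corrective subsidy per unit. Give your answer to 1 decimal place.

subsidy = 26.4 per unit

Social marginal cost = private MC − MEB = 13.2 + 0.9Q.
Set SMC = demand: 13.2 + 0.9Q = 133.5 - 0.9Q → Q* = 66.8333.
The Pigouvian subsidy equals MEB at Q*: 13.0 + 0.2×66.8333 = 26.3667.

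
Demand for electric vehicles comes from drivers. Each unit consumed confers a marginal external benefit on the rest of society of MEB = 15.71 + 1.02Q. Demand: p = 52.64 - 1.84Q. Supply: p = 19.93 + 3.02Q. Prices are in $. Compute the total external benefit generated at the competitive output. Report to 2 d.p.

$128.84

Market equilibrium (private): 19.93 + 3.02Q = 52.64 - 1.84Q → Q_m = 6.7305.
Total external benefit = ∫₀^{Q_m} (15.71 + 1.02Q) dQ = 15.71×6.7305 + ½×1.02×6.7305² = 128.8390.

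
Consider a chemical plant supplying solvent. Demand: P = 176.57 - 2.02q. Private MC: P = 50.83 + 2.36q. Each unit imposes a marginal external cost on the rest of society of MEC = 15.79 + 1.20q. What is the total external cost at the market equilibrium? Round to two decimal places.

Market equilibrium (private): 50.83 + 2.36q = 176.57 - 2.02q → q_m = 28.7078.
Total external cost = ∫₀^{q_m} (15.79 + 1.20q) dq = 15.79×28.7078 + ½×1.20×28.7078² = 947.7788.

947.78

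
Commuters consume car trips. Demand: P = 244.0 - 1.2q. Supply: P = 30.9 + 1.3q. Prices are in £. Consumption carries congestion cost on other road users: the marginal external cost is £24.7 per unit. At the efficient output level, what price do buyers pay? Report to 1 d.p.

P = £153.6

Social marginal benefit = demand − MEC = 219.3 - 1.2q.
Set SMB = MC: 219.3 - 1.2q = 30.9 + 1.3q → q* = 75.3600.
Consumer price on the demand curve at q*: 244.0 − 1.2×75.3600 = 153.5680.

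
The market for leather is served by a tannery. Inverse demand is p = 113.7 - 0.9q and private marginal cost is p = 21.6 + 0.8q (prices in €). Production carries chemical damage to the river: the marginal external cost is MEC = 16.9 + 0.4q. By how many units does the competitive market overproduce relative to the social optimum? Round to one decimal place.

18.4 units

Market equilibrium (private): 21.6 + 0.8q = 113.7 - 0.9q → q_m = 54.1765.
Social marginal cost = private MC + MEC = 38.5 + 1.2q.
Set SMC = demand: 38.5 + 1.2q = 113.7 - 0.9q → q* = 35.8095.
Gap = |54.1765 − 35.8095| = 18.3670.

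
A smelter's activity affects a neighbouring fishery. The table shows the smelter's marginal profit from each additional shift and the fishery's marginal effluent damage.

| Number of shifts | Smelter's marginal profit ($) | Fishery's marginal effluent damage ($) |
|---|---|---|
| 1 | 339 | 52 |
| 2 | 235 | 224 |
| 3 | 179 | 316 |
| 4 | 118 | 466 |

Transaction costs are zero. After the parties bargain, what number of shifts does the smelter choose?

2

Bargaining reaches the level where marginal profit last exceeds marginal effluent damage.
That holds through level 2 (235 ≥ 224) but not at 3 (179 < 316).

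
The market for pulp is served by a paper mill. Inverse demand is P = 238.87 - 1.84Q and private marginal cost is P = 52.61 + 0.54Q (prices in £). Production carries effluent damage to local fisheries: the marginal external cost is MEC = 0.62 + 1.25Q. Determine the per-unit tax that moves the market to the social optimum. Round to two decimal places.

tax = £64.55 per unit

Social marginal cost = private MC + MEC = 53.23 + 1.79Q.
Set SMC = demand: 53.23 + 1.79Q = 238.87 - 1.84Q → Q* = 51.1405.
The Pigouvian tax equals MEC at Q*: 0.62 + 1.25×51.1405 = 64.5456.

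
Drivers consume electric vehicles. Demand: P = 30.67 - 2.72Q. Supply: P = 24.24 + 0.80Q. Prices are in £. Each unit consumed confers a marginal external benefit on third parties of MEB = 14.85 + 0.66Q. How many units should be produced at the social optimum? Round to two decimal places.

Q* = 7.44

Social marginal benefit = demand + MEB = 45.52 - 2.06Q.
Set SMB = MC: 45.52 - 2.06Q = 24.24 + 0.80Q → Q* = 7.4406.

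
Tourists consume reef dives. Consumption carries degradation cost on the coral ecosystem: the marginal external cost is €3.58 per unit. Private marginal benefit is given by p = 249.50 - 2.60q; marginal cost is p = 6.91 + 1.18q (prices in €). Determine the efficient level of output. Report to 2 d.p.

Social marginal benefit = demand − MEC = 245.92 - 2.60q.
Set SMB = MC: 245.92 - 2.60q = 6.91 + 1.18q → q* = 63.2302.

q* = 63.23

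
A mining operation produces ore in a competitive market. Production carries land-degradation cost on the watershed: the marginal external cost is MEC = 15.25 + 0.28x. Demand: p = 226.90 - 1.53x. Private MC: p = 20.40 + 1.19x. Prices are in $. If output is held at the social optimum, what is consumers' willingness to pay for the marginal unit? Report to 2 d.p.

P = $129.36

Social marginal cost = private MC + MEC = 35.65 + 1.47x.
Set SMC = demand: 35.65 + 1.47x = 226.90 - 1.53x → x* = 63.7500.
Consumer price on the demand curve at x*: 226.90 − 1.53×63.7500 = 129.3625.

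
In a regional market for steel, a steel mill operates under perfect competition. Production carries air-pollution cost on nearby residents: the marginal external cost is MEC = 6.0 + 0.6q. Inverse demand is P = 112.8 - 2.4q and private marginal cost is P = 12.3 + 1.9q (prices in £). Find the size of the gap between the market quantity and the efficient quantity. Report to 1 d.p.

Market equilibrium (private): 12.3 + 1.9q = 112.8 - 2.4q → q_m = 23.3721.
Social marginal cost = private MC + MEC = 18.3 + 2.5q.
Set SMC = demand: 18.3 + 2.5q = 112.8 - 2.4q → q* = 19.2857.
Gap = |23.3721 − 19.2857| = 4.0864.

4.1 units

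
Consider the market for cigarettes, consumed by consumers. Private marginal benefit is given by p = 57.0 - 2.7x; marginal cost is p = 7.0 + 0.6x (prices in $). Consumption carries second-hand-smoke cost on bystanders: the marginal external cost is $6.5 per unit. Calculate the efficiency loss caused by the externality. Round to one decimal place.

Market equilibrium (private): 7.0 + 0.6x = 57.0 - 2.7x → x_m = 15.1515.
Social marginal benefit = demand − MEC = 50.5 - 2.7x.
Set SMB = MC: 50.5 - 2.7x = 7.0 + 0.6x → x* = 13.1818.
The loss is the area between SMB and MC from x* to x_m; with linear curves that's a triangle of height MEC(x_m).
DWL = ½ × 1.9697 × 6.5000 = 6.4015.

DWL = $6.4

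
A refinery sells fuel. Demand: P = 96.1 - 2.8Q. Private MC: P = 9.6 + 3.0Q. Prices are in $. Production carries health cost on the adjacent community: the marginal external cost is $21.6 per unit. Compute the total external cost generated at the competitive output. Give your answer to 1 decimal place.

$322.1

Market equilibrium (private): 9.6 + 3.0Q = 96.1 - 2.8Q → Q_m = 14.9138.
Total external cost = MEC × Q_m = 21.6 × 14.9138 = 322.1381.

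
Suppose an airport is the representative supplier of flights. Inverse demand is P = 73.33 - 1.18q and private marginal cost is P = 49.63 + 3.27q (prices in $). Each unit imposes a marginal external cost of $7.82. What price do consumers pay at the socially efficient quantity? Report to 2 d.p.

P = $69.12

Social marginal cost = private MC + MEC = 57.45 + 3.27q.
Set SMC = demand: 57.45 + 3.27q = 73.33 - 1.18q → q* = 3.5685.
Consumer price on the demand curve at q*: 73.33 − 1.18×3.5685 = 69.1192.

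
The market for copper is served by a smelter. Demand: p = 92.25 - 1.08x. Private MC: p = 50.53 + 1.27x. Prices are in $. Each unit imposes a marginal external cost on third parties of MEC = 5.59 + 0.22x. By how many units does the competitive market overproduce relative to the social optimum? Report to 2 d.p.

3.69 units

Market equilibrium (private): 50.53 + 1.27x = 92.25 - 1.08x → x_m = 17.7532.
Social marginal cost = private MC + MEC = 56.12 + 1.49x.
Set SMC = demand: 56.12 + 1.49x = 92.25 - 1.08x → x* = 14.0584.
Gap = |17.7532 − 14.0584| = 3.6948.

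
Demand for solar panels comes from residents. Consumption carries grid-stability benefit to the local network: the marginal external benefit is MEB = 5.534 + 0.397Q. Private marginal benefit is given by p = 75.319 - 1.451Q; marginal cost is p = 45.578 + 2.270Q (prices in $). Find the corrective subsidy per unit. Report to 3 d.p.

subsidy = $9.747 per unit

Social marginal benefit = demand + MEB = 80.853 - 1.054Q.
Set SMB = MC: 80.853 - 1.054Q = 45.578 + 2.270Q → Q* = 10.6122.
The Pigouvian subsidy equals MEB at Q*: 5.534 + 0.397×10.6122 = 9.7470.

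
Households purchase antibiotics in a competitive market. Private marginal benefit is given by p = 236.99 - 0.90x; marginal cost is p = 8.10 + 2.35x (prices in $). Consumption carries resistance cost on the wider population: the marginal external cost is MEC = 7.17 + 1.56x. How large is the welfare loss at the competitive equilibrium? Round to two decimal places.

Market equilibrium (private): 8.10 + 2.35x = 236.99 - 0.90x → x_m = 70.4277.
Social marginal benefit = demand − MEC = 229.82 - 2.46x.
Set SMB = MC: 229.82 - 2.46x = 8.10 + 2.35x → x* = 46.0956.
The welfare-loss triangle has base |x_m − x*| and height MEC(x_m) (the vertical gap between SMB and MC is zero at x* and MEC at x_m).
DWL = ½ × 24.3321 × 117.0372 = 1423.8804.

DWL = $1423.88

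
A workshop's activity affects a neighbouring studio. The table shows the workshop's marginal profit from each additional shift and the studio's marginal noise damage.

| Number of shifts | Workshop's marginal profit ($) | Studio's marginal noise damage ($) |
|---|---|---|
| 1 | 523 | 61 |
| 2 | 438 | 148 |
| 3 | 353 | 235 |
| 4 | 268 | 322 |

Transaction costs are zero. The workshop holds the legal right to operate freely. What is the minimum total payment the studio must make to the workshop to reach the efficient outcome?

$268

Left alone the workshop would choose level 4 (marginal profit stays positive).
Efficient level: k* = 3 (marginal profit ≥ marginal noise damage through 3).
The studio must at least cover the workshop's forgone profit from cutting 4→3: 268 = 268.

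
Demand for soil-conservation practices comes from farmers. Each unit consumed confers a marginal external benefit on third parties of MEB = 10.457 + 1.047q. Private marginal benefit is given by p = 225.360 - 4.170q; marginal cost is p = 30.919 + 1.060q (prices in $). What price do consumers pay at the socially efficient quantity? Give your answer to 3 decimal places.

P = $21.099

Social marginal benefit = demand + MEB = 235.817 - 3.123q.
Set SMB = MC: 235.817 - 3.123q = 30.919 + 1.060q → q* = 48.9835.
Consumer price on the demand curve at q*: 225.360 − 4.170×48.9835 = 21.0988.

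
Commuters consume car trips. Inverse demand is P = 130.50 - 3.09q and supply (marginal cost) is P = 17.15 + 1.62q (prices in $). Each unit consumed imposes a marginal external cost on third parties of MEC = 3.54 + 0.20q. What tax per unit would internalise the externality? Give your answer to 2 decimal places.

tax = $8.01 per unit

Social marginal benefit = demand − MEC = 126.96 - 3.29q.
Set SMB = MC: 126.96 - 3.29q = 17.15 + 1.62q → q* = 22.3646.
The Pigouvian tax equals MEC at q*: 3.54 + 0.20×22.3646 = 8.0129.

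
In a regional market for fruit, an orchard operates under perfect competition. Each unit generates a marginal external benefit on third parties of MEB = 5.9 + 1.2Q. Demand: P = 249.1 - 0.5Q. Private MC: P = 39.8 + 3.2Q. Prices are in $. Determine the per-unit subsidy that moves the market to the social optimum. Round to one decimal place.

subsidy = $109.2 per unit

Social marginal cost = private MC − MEB = 33.9 + 2.0Q.
Set SMC = demand: 33.9 + 2.0Q = 249.1 - 0.5Q → Q* = 86.0800.
The Pigouvian subsidy equals MEB at Q*: 5.9 + 1.2×86.0800 = 109.1960.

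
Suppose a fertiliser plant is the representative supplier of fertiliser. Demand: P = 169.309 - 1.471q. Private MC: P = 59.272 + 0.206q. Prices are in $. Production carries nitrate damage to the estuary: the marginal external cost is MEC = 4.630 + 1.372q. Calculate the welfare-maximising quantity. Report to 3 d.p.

Social marginal cost = private MC + MEC = 63.902 + 1.578q.
Set SMC = demand: 63.902 + 1.578q = 169.309 - 1.471q → q* = 34.5710.

q* = 34.571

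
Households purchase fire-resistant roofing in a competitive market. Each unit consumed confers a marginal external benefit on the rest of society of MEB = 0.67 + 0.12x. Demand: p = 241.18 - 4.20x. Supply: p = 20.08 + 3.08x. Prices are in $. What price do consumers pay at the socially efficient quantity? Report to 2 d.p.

Social marginal benefit = demand + MEB = 241.85 - 4.08x.
Set SMB = MC: 241.85 - 4.08x = 20.08 + 3.08x → x* = 30.9735.
Consumer price on the demand curve at x*: 241.18 − 4.20×30.9735 = 111.0913.

P = $111.09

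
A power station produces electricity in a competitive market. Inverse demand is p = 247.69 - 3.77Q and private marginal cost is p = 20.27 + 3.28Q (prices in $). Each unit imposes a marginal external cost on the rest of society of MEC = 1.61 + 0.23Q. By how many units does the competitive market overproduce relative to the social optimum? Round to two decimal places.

Market equilibrium (private): 20.27 + 3.28Q = 247.69 - 3.77Q → Q_m = 32.2582.
Social marginal cost = private MC + MEC = 21.88 + 3.51Q.
Set SMC = demand: 21.88 + 3.51Q = 247.69 - 3.77Q → Q* = 31.0179.
Gap = |32.2582 − 31.0179| = 1.2403.

1.24 units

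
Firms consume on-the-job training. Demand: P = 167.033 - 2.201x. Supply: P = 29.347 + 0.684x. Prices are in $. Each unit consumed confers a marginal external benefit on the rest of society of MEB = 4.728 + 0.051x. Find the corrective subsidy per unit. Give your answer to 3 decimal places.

subsidy = $7.291 per unit

Social marginal benefit = demand + MEB = 171.761 - 2.150x.
Set SMB = MC: 171.761 - 2.150x = 29.347 + 0.684x → x* = 50.2519.
The Pigouvian subsidy equals MEB at x*: 4.728 + 0.051×50.2519 = 7.2908.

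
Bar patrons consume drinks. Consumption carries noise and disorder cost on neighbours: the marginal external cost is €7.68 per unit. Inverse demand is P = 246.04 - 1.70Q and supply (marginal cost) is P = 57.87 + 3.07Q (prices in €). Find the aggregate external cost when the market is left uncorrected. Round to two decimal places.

Market equilibrium (private): 57.87 + 3.07Q = 246.04 - 1.70Q → Q_m = 39.4486.
Total external cost = MEC × Q_m = 7.68 × 39.4486 = 302.9652.

€302.97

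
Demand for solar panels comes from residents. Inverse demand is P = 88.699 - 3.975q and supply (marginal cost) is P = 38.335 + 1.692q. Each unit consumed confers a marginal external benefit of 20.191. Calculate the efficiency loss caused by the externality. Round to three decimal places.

DWL = 35.969

Market equilibrium (private): 38.335 + 1.692q = 88.699 - 3.975q → q_m = 8.8872.
Social marginal benefit = demand + MEB = 108.890 - 3.975q.
Set SMB = MC: 108.890 - 3.975q = 38.335 + 1.692q → q* = 12.4501.
The loss is the area between SMB and MC from q* to q_m; with linear curves that's a triangle of height MEB(q_m).
DWL = ½ × 3.5629 × 20.1910 = 35.9693.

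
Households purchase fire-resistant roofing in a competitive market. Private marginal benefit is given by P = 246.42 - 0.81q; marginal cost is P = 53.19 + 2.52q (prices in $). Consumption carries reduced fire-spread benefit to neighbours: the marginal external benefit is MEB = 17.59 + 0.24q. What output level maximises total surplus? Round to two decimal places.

q* = 68.23

Social marginal benefit = demand + MEB = 264.01 - 0.57q.
Set SMB = MC: 264.01 - 0.57q = 53.19 + 2.52q → q* = 68.2265.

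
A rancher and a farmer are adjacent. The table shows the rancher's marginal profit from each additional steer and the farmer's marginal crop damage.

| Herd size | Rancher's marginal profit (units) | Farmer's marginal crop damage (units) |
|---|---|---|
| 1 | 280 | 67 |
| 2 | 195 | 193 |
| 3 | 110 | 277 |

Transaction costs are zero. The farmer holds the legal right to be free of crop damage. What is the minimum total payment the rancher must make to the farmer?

260

Efficient level: marginal profit ≥ marginal crop damage through level 2, so k* = 2.
With the farmer holding the right, the rancher must at least compensate total damage at k*: 67 + 193 = 260.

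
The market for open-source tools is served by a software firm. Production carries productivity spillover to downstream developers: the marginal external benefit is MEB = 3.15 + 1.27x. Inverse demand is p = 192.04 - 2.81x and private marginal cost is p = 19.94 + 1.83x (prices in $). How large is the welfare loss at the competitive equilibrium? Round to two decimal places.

DWL = $374.71

Market equilibrium (private): 19.94 + 1.83x = 192.04 - 2.81x → x_m = 37.0905.
Social marginal cost = private MC − MEB = 16.79 + 0.56x.
Set SMC = demand: 16.79 + 0.56x = 192.04 - 2.81x → x* = 52.0030.
The loss is the area between SMC and demand from x* to x_m; with linear curves that's a triangle of height MEB(x_m).
DWL = ½ × 14.9125 × 50.2550 = 374.7138.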